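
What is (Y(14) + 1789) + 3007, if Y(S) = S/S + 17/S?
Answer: 67175/14 ≈ 4798.2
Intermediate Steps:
Y(S) = 1 + 17/S
(Y(14) + 1789) + 3007 = ((17 + 14)/14 + 1789) + 3007 = ((1/14)*31 + 1789) + 3007 = (31/14 + 1789) + 3007 = 25077/14 + 3007 = 67175/14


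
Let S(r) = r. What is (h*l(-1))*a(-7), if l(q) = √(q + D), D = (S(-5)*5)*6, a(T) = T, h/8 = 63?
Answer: -3528*I*√151 ≈ -43353.0*I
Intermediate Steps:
h = 504 (h = 8*63 = 504)
D = -150 (D = -5*5*6 = -25*6 = -150)
l(q) = √(-150 + q) (l(q) = √(q - 150) = √(-150 + q))
(h*l(-1))*a(-7) = (504*√(-150 - 1))*(-7) = (504*√(-151))*(-7) = (504*(I*√151))*(-7) = (504*I*√151)*(-7) = -3528*I*√151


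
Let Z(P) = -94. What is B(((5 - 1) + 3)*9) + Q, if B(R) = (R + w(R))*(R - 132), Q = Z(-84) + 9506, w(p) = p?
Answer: 718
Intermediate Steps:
Q = 9412 (Q = -94 + 9506 = 9412)
B(R) = 2*R*(-132 + R) (B(R) = (R + R)*(R - 132) = (2*R)*(-132 + R) = 2*R*(-132 + R))
B(((5 - 1) + 3)*9) + Q = 2*(((5 - 1) + 3)*9)*(-132 + ((5 - 1) + 3)*9) + 9412 = 2*((4 + 3)*9)*(-132 + (4 + 3)*9) + 9412 = 2*(7*9)*(-132 + 7*9) + 9412 = 2*63*(-132 + 63) + 9412 = 2*63*(-69) + 9412 = -8694 + 9412 = 718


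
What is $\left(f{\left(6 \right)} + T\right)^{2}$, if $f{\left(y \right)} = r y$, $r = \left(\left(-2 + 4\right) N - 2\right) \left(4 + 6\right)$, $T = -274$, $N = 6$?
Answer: $106276$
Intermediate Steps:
$r = 100$ ($r = \left(\left(-2 + 4\right) 6 - 2\right) \left(4 + 6\right) = \left(2 \cdot 6 - 2\right) 10 = \left(12 - 2\right) 10 = 10 \cdot 10 = 100$)
$f{\left(y \right)} = 100 y$
$\left(f{\left(6 \right)} + T\right)^{2} = \left(100 \cdot 6 - 274\right)^{2} = \left(600 - 274\right)^{2} = 326^{2} = 106276$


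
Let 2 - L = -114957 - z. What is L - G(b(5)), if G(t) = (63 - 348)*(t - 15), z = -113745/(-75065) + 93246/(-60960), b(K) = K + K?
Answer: 17317574983527/152532080 ≈ 1.1353e+5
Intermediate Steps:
b(K) = 2*K
z = -2187193/152532080 (z = -113745*(-1/75065) + 93246*(-1/60960) = 22749/15013 - 15541/10160 = -2187193/152532080 ≈ -0.014339)
G(t) = 4275 - 285*t (G(t) = -285*(-15 + t) = 4275 - 285*t)
L = 17534933197527/152532080 (L = 2 - (-114957 - 1*(-2187193/152532080)) = 2 - (-114957 + 2187193/152532080) = 2 - 1*(-17534628133367/152532080) = 2 + 17534628133367/152532080 = 17534933197527/152532080 ≈ 1.1496e+5)
L - G(b(5)) = 17534933197527/152532080 - (4275 - 570*5) = 17534933197527/152532080 - (4275 - 285*10) = 17534933197527/152532080 - (4275 - 2850) = 17534933197527/152532080 - 1*1425 = 17534933197527/152532080 - 1425 = 17317574983527/152532080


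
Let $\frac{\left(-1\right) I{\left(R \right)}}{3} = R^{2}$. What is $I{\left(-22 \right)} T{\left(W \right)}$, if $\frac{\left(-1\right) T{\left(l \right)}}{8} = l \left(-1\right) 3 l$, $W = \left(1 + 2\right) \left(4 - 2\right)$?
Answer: $-1254528$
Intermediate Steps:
$I{\left(R \right)} = - 3 R^{2}$
$W = 6$ ($W = 3 \cdot 2 = 6$)
$T{\left(l \right)} = 24 l^{2}$ ($T{\left(l \right)} = - 8 l \left(-1\right) 3 l = - 8 - l 3 l = - 8 \left(- 3 l^{2}\right) = 24 l^{2}$)
$I{\left(-22 \right)} T{\left(W \right)} = - 3 \left(-22\right)^{2} \cdot 24 \cdot 6^{2} = \left(-3\right) 484 \cdot 24 \cdot 36 = \left(-1452\right) 864 = -1254528$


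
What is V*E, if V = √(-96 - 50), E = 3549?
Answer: 3549*I*√146 ≈ 42883.0*I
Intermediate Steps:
V = I*√146 (V = √(-146) = I*√146 ≈ 12.083*I)
V*E = (I*√146)*3549 = 3549*I*√146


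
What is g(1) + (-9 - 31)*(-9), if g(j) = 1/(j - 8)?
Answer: 2519/7 ≈ 359.86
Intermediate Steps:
g(j) = 1/(-8 + j)
g(1) + (-9 - 31)*(-9) = 1/(-8 + 1) + (-9 - 31)*(-9) = 1/(-7) - 40*(-9) = -⅐ + 360 = 2519/7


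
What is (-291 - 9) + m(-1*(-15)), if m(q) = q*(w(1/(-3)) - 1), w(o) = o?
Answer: -320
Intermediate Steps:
m(q) = -4*q/3 (m(q) = q*(1/(-3) - 1) = q*(-⅓ - 1) = q*(-4/3) = -4*q/3)
(-291 - 9) + m(-1*(-15)) = (-291 - 9) - (-4)*(-15)/3 = -300 - 4/3*15 = -300 - 20 = -320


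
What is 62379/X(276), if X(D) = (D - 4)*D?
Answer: 20793/25024 ≈ 0.83092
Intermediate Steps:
X(D) = D*(-4 + D) (X(D) = (-4 + D)*D = D*(-4 + D))
62379/X(276) = 62379/((276*(-4 + 276))) = 62379/((276*272)) = 62379/75072 = 62379*(1/75072) = 20793/25024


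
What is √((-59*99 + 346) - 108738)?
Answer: I*√114233 ≈ 337.98*I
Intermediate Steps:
√((-59*99 + 346) - 108738) = √((-5841 + 346) - 108738) = √(-5495 - 108738) = √(-114233) = I*√114233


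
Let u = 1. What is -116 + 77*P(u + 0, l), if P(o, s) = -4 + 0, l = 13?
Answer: -424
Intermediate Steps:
P(o, s) = -4
-116 + 77*P(u + 0, l) = -116 + 77*(-4) = -116 - 308 = -424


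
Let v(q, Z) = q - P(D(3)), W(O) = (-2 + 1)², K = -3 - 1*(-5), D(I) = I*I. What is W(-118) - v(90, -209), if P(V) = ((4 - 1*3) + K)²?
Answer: -80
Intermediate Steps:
D(I) = I²
K = 2 (K = -3 + 5 = 2)
W(O) = 1 (W(O) = (-1)² = 1)
P(V) = 9 (P(V) = ((4 - 1*3) + 2)² = ((4 - 3) + 2)² = (1 + 2)² = 3² = 9)
v(q, Z) = -9 + q (v(q, Z) = q - 1*9 = q - 9 = -9 + q)
W(-118) - v(90, -209) = 1 - (-9 + 90) = 1 - 1*81 = 1 - 81 = -80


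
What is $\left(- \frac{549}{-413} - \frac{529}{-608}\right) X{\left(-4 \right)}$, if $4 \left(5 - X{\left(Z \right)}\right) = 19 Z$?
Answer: $\frac{1656807}{31388} \approx 52.785$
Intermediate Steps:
$X{\left(Z \right)} = 5 - \frac{19 Z}{4}$
$\left(- \frac{549}{-413} - \frac{529}{-608}\right) X{\left(-4 \right)} = \left(- \frac{549}{-413} - \frac{529}{-608}\right) \left(5 - -19\right) = \left(\left(-549\right) \left(- \frac{1}{413}\right) - - \frac{529}{608}\right) \left(5 + 19\right) = \left(\frac{549}{413} + \frac{529}{608}\right) 24 = \frac{552269}{251104} \cdot 24 = \frac{1656807}{31388}$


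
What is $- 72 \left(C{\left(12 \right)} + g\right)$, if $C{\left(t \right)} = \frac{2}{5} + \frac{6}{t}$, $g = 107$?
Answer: $- \frac{38844}{5} \approx -7768.8$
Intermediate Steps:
$C{\left(t \right)} = \frac{2}{5} + \frac{6}{t}$ ($C{\left(t \right)} = 2 \cdot \frac{1}{5} + \frac{6}{t} = \frac{2}{5} + \frac{6}{t}$)
$- 72 \left(C{\left(12 \right)} + g\right) = - 72 \left(\left(\frac{2}{5} + \frac{6}{12}\right) + 107\right) = - 72 \left(\left(\frac{2}{5} + 6 \cdot \frac{1}{12}\right) + 107\right) = - 72 \left(\left(\frac{2}{5} + \frac{1}{2}\right) + 107\right) = - 72 \left(\frac{9}{10} + 107\right) = \left(-72\right) \frac{1079}{10} = - \frac{38844}{5}$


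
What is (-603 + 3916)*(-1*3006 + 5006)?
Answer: 6626000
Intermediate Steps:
(-603 + 3916)*(-1*3006 + 5006) = 3313*(-3006 + 5006) = 3313*2000 = 6626000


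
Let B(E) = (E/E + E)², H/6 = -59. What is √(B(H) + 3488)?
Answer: 3*√14233 ≈ 357.91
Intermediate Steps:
H = -354 (H = 6*(-59) = -354)
B(E) = (1 + E)²
√(B(H) + 3488) = √((1 - 354)² + 3488) = √((-353)² + 3488) = √(124609 + 3488) = √128097 = 3*√14233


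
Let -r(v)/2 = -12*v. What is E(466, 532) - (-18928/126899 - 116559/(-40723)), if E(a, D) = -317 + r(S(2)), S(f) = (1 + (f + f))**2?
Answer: 1448440941894/5167707977 ≈ 280.29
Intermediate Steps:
S(f) = (1 + 2*f)**2
r(v) = 24*v (r(v) = -(-24)*v = 24*v)
E(a, D) = 283 (E(a, D) = -317 + 24*(1 + 2*2)**2 = -317 + 24*(1 + 4)**2 = -317 + 24*5**2 = -317 + 24*25 = -317 + 600 = 283)
E(466, 532) - (-18928/126899 - 116559/(-40723)) = 283 - (-18928/126899 - 116559/(-40723)) = 283 - (-18928*1/126899 - 116559*(-1/40723)) = 283 - (-18928/126899 + 116559/40723) = 283 - 1*14020415597/5167707977 = 283 - 14020415597/5167707977 = 1448440941894/5167707977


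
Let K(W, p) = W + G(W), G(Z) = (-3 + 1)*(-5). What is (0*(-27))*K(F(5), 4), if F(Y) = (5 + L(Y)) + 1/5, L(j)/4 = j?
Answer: 0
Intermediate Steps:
L(j) = 4*j
G(Z) = 10 (G(Z) = -2*(-5) = 10)
F(Y) = 26/5 + 4*Y (F(Y) = (5 + 4*Y) + 1/5 = 26/5 + 4*Y)
K(W, p) = 10 + W (K(W, p) = W + 10 = 10 + W)
(0*(-27))*K(F(5), 4) = (0*(-27))*(10 + (26/5 + 4*5)) = 0*(10 + (26/5 + 20)) = 0*(10 + 126/5) = 0*(176/5) = 0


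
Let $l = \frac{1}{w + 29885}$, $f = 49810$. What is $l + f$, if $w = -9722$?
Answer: $\frac{1004319031}{20163} \approx 49810.0$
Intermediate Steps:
$l = \frac{1}{20163}$ ($l = \frac{1}{-9722 + 29885} = \frac{1}{20163} \approx 4.9596 \cdot 10^{-5}$)
$l + f = \frac{1}{20163} + 49810 = \frac{1004319031}{20163}$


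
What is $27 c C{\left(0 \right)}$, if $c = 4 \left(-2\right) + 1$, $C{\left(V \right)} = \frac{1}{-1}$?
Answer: $189$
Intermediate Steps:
$C{\left(V \right)} = -1$
$c = -7$ ($c = -8 + 1 = -7$)
$27 c C{\left(0 \right)} = 27 \left(-7\right) \left(-1\right) = \left(-189\right) \left(-1\right) = 189$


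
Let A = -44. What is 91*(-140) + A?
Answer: -12784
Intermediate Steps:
91*(-140) + A = 91*(-140) - 44 = -12740 - 44 = -12784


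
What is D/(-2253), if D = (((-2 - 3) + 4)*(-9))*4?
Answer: -12/751 ≈ -0.015979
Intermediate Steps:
D = 36 (D = ((-5 + 4)*(-9))*4 = -1*(-9)*4 = 9*4 = 36)
D/(-2253) = 36/(-2253) = 36*(-1/2253) = -12/751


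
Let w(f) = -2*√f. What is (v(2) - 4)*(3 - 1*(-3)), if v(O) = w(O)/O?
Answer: -24 - 6*√2 ≈ -32.485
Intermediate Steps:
v(O) = -2/√O (v(O) = (-2*√O)/O = -2/√O)
(v(2) - 4)*(3 - 1*(-3)) = (-√2 - 4)*(3 - 1*(-3)) = (-√2 - 4)*(3 + 3) = (-√2 - 4)*6 = (-4 - √2)*6 = -24 - 6*√2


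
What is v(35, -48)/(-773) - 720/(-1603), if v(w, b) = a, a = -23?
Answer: 593429/1239119 ≈ 0.47891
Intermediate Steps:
v(w, b) = -23
v(35, -48)/(-773) - 720/(-1603) = -23/(-773) - 720/(-1603) = -23*(-1/773) - 720*(-1/1603) = 23/773 + 720/1603 = 593429/1239119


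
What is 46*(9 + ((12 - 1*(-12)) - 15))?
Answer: 828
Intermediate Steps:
46*(9 + ((12 - 1*(-12)) - 15)) = 46*(9 + ((12 + 12) - 15)) = 46*(9 + (24 - 15)) = 46*(9 + 9) = 46*18 = 828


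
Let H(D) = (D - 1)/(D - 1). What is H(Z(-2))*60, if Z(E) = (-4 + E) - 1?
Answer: 60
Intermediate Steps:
Z(E) = -5 + E
H(D) = 1 (H(D) = (-1 + D)/(-1 + D) = 1)
H(Z(-2))*60 = 1*60 = 60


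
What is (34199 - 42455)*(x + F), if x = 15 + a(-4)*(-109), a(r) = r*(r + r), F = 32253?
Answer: -237607680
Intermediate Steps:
a(r) = 2*r² (a(r) = r*(2*r) = 2*r²)
x = -3473 (x = 15 + (2*(-4)²)*(-109) = 15 + (2*16)*(-109) = 15 + 32*(-109) = 15 - 3488 = -3473)
(34199 - 42455)*(x + F) = (34199 - 42455)*(-3473 + 32253) = -8256*28780 = -237607680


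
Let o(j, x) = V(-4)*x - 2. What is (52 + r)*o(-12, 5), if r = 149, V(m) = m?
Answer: -4422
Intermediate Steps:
o(j, x) = -2 - 4*x (o(j, x) = -4*x - 2 = -2 - 4*x)
(52 + r)*o(-12, 5) = (52 + 149)*(-2 - 4*5) = 201*(-2 - 20) = 201*(-22) = -4422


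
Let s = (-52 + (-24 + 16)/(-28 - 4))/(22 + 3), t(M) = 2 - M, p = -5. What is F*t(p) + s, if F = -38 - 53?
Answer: -63907/100 ≈ -639.07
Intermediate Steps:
F = -91
s = -207/100 (s = (-52 - 8/(-32))/25 = (-52 - 8*(-1/32))*(1/25) = (-52 + ¼)*(1/25) = -207/4*1/25 = -207/100 ≈ -2.0700)
F*t(p) + s = -91*(2 - 1*(-5)) - 207/100 = -91*(2 + 5) - 207/100 = -91*7 - 207/100 = -637 - 207/100 = -63907/100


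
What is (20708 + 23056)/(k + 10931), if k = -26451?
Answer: -10941/3880 ≈ -2.8198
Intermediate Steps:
(20708 + 23056)/(k + 10931) = (20708 + 23056)/(-26451 + 10931) = 43764/(-15520) = 43764*(-1/15520) = -10941/3880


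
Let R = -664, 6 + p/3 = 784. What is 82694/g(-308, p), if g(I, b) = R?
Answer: -41347/332 ≈ -124.54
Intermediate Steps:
p = 2334 (p = -18 + 3*784 = -18 + 2352 = 2334)
g(I, b) = -664
82694/g(-308, p) = 82694/(-664) = 82694*(-1/664) = -41347/332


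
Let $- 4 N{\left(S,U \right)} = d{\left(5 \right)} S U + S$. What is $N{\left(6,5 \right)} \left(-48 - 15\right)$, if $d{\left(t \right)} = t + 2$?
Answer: $3402$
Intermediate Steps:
$d{\left(t \right)} = 2 + t$
$N{\left(S,U \right)} = - \frac{S}{4} - \frac{7 S U}{4}$ ($N{\left(S,U \right)} = - \frac{\left(2 + 5\right) S U + S}{4} = - \frac{7 S U + S}{4} = - \frac{S + 7 S U}{4} = - \frac{S}{4} - \frac{7 S U}{4}$)
$N{\left(6,5 \right)} \left(-48 - 15\right) = \left(- \frac{1}{4}\right) 6 \left(1 + 7 \cdot 5\right) \left(-48 - 15\right) = \left(- \frac{1}{4}\right) 6 \left(1 + 35\right) \left(-63\right) = \left(- \frac{1}{4}\right) 6 \cdot 36 \left(-63\right) = \left(-54\right) \left(-63\right) = 3402$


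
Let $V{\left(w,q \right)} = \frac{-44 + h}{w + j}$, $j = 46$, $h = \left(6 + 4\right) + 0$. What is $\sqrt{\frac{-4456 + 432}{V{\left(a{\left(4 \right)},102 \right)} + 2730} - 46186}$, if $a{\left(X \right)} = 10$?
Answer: $\frac{5 i \sqrt{10790271432122}}{76423} \approx 214.91 i$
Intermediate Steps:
$h = 10$ ($h = 10 + 0 = 10$)
$V{\left(w,q \right)} = - \frac{34}{46 + w}$ ($V{\left(w,q \right)} = \frac{-44 + 10}{w + 46} = - \frac{34}{46 + w}$)
$\sqrt{\frac{-4456 + 432}{V{\left(a{\left(4 \right)},102 \right)} + 2730} - 46186} = \sqrt{\frac{-4456 + 432}{- \frac{34}{46 + 10} + 2730} - 46186} = \sqrt{- \frac{4024}{- \frac{34}{56} + 2730} - 46186} = \sqrt{- \frac{4024}{\left(-34\right) \frac{1}{56} + 2730} - 46186} = \sqrt{- \frac{4024}{- \frac{17}{28} + 2730} - 46186} = \sqrt{- \frac{4024}{\frac{76423}{28}} - 46186} = \sqrt{\left(-4024\right) \frac{28}{76423} - 46186} = \sqrt{- \frac{112672}{76423} - 46186} = \sqrt{- \frac{3529785350}{76423}} = \frac{5 i \sqrt{10790271432122}}{76423}$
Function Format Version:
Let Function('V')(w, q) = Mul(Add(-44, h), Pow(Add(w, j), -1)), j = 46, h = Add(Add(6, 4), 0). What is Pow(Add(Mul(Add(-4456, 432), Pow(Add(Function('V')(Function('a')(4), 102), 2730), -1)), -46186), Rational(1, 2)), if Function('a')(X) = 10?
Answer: Mul(Rational(5, 76423), I, Pow(10790271432122, Rational(1, 2))) ≈ Mul(214.91, I)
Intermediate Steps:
h = 10 (h = Add(10, 0) = 10)
Function('V')(w, q) = Mul(-34, Pow(Add(46, w), -1)) (Function('V')(w, q) = Mul(Add(-44, 10), Pow(Add(w, 46), -1)) = Mul(-34, Pow(Add(46, w), -1)))
Pow(Add(Mul(Add(-4456, 432), Pow(Add(Function('V')(Function('a')(4), 102), 2730), -1)), -46186), Rational(1, 2)) = Pow(Add(Mul(Add(-4456, 432), Pow(Add(Mul(-34, Pow(Add(46, 10), -1)), 2730), -1)), -46186), Rational(1, 2)) = Pow(Add(Mul(-4024, Pow(Add(Mul(-34, Pow(56, -1)), 2730), -1)), -46186), Rational(1, 2)) = Pow(Add(Mul(-4024, Pow(Add(Mul(-34, Rational(1, 56)), 2730), -1)), -46186), Rational(1, 2)) = Pow(Add(Mul(-4024, Pow(Add(Rational(-17, 28), 2730), -1)), -46186), Rational(1, 2)) = Pow(Add(Mul(-4024, Pow(Rational(76423, 28), -1)), -46186), Rational(1, 2)) = Pow(Add(Mul(-4024, Rational(28, 76423)), -46186), Rational(1, 2)) = Pow(Add(Rational(-112672, 76423), -46186), Rational(1, 2)) = Pow(Rational(-3529785350, 76423), Rational(1, 2)) = Mul(Rational(5, 76423), I, Pow(10790271432122, Rational(1, 2)))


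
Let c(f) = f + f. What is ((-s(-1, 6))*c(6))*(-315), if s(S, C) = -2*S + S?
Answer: 3780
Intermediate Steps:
s(S, C) = -S
c(f) = 2*f
((-s(-1, 6))*c(6))*(-315) = ((-(-1)*(-1))*(2*6))*(-315) = (-1*1*12)*(-315) = -1*12*(-315) = -12*(-315) = 3780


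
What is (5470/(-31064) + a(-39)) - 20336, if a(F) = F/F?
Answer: -315845955/15532 ≈ -20335.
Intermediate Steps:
a(F) = 1
(5470/(-31064) + a(-39)) - 20336 = (5470/(-31064) + 1) - 20336 = (5470*(-1/31064) + 1) - 20336 = (-2735/15532 + 1) - 20336 = 12797/15532 - 20336 = -315845955/15532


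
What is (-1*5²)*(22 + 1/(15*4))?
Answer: -6605/12 ≈ -550.42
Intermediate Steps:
(-1*5²)*(22 + 1/(15*4)) = (-1*25)*(22 + 1/60) = -25*(22 + 1/60) = -25*1321/60 = -6605/12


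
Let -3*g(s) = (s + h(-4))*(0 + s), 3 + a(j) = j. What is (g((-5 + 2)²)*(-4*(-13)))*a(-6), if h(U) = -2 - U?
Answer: 15444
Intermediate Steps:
a(j) = -3 + j
g(s) = -s*(2 + s)/3 (g(s) = -(s + (-2 - 1*(-4)))*(0 + s)/3 = -(s + (-2 + 4))*s/3 = -(s + 2)*s/3 = -(2 + s)*s/3 = -s*(2 + s)/3)
(g((-5 + 2)²)*(-4*(-13)))*a(-6) = ((-(-5 + 2)²*(2 + (-5 + 2)²)/3)*(-4*(-13)))*(-3 - 6) = (-⅓*(-3)²*(2 + (-3)²)*52)*(-9) = (-⅓*9*(2 + 9)*52)*(-9) = (-⅓*9*11*52)*(-9) = -33*52*(-9) = -1716*(-9) = 15444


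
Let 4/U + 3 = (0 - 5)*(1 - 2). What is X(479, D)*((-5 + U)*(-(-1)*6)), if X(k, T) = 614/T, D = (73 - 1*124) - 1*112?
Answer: 11052/163 ≈ 67.804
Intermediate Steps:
U = 2 (U = 4/(-3 + (0 - 5)*(1 - 2)) = 4/(-3 - 5*(-1)) = 4/(-3 + 5) = 4/2 = 4*(½) = 2)
D = -163 (D = (73 - 124) - 112 = -51 - 112 = -163)
X(479, D)*((-5 + U)*(-(-1)*6)) = (614/(-163))*((-5 + 2)*(-(-1)*6)) = (614*(-1/163))*(-(-3)*(-6)) = -(-1842)*6/163 = -614/163*(-18) = 11052/163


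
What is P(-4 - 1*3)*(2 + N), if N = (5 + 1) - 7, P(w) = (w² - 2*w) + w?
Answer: 56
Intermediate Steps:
P(w) = w² - w
N = -1 (N = 6 - 7 = -1)
P(-4 - 1*3)*(2 + N) = ((-4 - 1*3)*(-1 + (-4 - 1*3)))*(2 - 1) = ((-4 - 3)*(-1 + (-4 - 3)))*1 = -7*(-1 - 7)*1 = -7*(-8)*1 = 56*1 = 56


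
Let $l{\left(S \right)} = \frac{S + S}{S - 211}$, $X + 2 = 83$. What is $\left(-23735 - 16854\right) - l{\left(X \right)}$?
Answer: $- \frac{2638204}{65} \approx -40588.0$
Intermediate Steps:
$X = 81$ ($X = -2 + 83 = 81$)
$l{\left(S \right)} = \frac{2 S}{-211 + S}$
$\left(-23735 - 16854\right) - l{\left(X \right)} = \left(-23735 - 16854\right) - 2 \cdot 81 \frac{1}{-211 + 81} = \left(-23735 - 16854\right) - 2 \cdot 81 \frac{1}{-130} = -40589 - 2 \cdot 81 \left(- \frac{1}{130}\right) = -40589 - - \frac{81}{65} = -40589 + \frac{81}{65} = - \frac{2638204}{65}$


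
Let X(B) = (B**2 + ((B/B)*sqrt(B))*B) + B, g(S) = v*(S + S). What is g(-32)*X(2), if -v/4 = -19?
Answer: -29184 - 9728*sqrt(2) ≈ -42942.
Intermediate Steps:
v = 76 (v = -4*(-19) = 76)
g(S) = 152*S (g(S) = 76*(S + S) = 76*(2*S) = 152*S)
X(B) = B + B**2 + B**(3/2) (X(B) = (B**2 + (1*sqrt(B))*B) + B = (B**2 + sqrt(B)*B) + B = (B**2 + B**(3/2)) + B = B + B**2 + B**(3/2))
g(-32)*X(2) = (152*(-32))*(2 + 2**2 + 2**(3/2)) = -4864*(2 + 4 + 2*sqrt(2)) = -4864*(6 + 2*sqrt(2)) = -29184 - 9728*sqrt(2)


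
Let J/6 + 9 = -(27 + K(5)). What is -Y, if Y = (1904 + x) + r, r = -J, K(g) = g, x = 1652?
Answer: -3802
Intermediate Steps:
J = -246 (J = -54 + 6*(-(27 + 5)) = -54 + 6*(-1*32) = -54 + 6*(-32) = -54 - 192 = -246)
r = 246 (r = -1*(-246) = 246)
Y = 3802 (Y = (1904 + 1652) + 246 = 3556 + 246 = 3802)
-Y = -1*3802 = -3802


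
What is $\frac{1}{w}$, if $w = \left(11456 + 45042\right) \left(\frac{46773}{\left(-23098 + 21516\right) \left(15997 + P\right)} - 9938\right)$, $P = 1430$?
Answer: $- \frac{4594919}{2579942345563115} \approx -1.781 \cdot 10^{-9}$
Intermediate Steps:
$w = - \frac{2579942345563115}{4594919}$ ($w = \left(11456 + 45042\right) \left(\frac{46773}{\left(-23098 + 21516\right) \left(15997 + 1430\right)} - 9938\right) = 56498 \left(\frac{46773}{\left(-1582\right) 17427} - 9938\right) = 56498 \left(\frac{46773}{-27569514} - 9938\right) = 56498 \left(46773 \left(- \frac{1}{27569514}\right) - 9938\right) = 56498 \left(- \frac{15591}{9189838} - 9938\right) = 56498 \left(- \frac{91328625635}{9189838}\right) = - \frac{2579942345563115}{4594919} \approx -5.6148 \cdot 10^{8}$)
$\frac{1}{w} = \frac{1}{- \frac{2579942345563115}{4594919}} = - \frac{4594919}{2579942345563115}$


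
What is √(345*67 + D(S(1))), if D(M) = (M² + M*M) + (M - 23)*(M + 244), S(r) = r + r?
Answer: √17957 ≈ 134.00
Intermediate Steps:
S(r) = 2*r
D(M) = 2*M² + (-23 + M)*(244 + M) (D(M) = (M² + M²) + (-23 + M)*(244 + M) = 2*M² + (-23 + M)*(244 + M))
√(345*67 + D(S(1))) = √(345*67 + (-5612 + 3*(2*1)² + 221*(2*1))) = √(23115 + (-5612 + 3*2² + 221*2)) = √(23115 + (-5612 + 3*4 + 442)) = √(23115 + (-5612 + 12 + 442)) = √(23115 - 5158) = √17957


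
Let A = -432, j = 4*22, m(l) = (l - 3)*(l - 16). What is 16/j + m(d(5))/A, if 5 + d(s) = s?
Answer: 7/99 ≈ 0.070707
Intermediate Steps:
d(s) = -5 + s
m(l) = (-16 + l)*(-3 + l) (m(l) = (-3 + l)*(-16 + l) = (-16 + l)*(-3 + l))
j = 88
16/j + m(d(5))/A = 16/88 + (48 + (-5 + 5)² - 19*(-5 + 5))/(-432) = 16*(1/88) + (48 + 0² - 19*0)*(-1/432) = 2/11 + (48 + 0 + 0)*(-1/432) = 2/11 + 48*(-1/432) = 2/11 - ⅑ = 7/99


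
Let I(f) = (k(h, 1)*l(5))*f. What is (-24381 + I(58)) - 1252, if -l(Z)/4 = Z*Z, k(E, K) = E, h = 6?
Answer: -60433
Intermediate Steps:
l(Z) = -4*Z**2 (l(Z) = -4*Z*Z = -4*Z**2)
I(f) = -600*f (I(f) = (6*(-4*5**2))*f = (6*(-4*25))*f = (6*(-100))*f = -600*f)
(-24381 + I(58)) - 1252 = (-24381 - 600*58) - 1252 = (-24381 - 34800) - 1252 = -59181 - 1252 = -60433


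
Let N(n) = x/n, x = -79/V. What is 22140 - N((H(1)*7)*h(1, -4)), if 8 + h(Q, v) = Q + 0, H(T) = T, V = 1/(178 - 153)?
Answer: 1082885/49 ≈ 22100.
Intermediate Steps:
V = 1/25 ≈ 0.040000
h(Q, v) = -8 + Q (h(Q, v) = -8 + (Q + 0) = -8 + Q)
x = -1975 (x = -79/1/25 = -79*25 = -1975)
N(n) = -1975/n
22140 - N((H(1)*7)*h(1, -4)) = 22140 - (-1975)/((1*7)*(-8 + 1)) = 22140 - (-1975)/(7*(-7)) = 22140 - (-1975)/(-49) = 22140 - (-1975)*(-1)/49 = 22140 - 1*1975/49 = 22140 - 1975/49 = 1082885/49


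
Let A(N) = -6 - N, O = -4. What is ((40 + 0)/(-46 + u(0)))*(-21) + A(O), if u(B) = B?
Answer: 374/23 ≈ 16.261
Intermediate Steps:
((40 + 0)/(-46 + u(0)))*(-21) + A(O) = ((40 + 0)/(-46 + 0))*(-21) + (-6 - 1*(-4)) = (40/(-46))*(-21) + (-6 + 4) = (40*(-1/46))*(-21) - 2 = -20/23*(-21) - 2 = 420/23 - 2 = 374/23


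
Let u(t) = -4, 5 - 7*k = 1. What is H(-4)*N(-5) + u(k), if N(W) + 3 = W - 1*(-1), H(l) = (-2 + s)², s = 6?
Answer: -116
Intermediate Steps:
k = 4/7 (k = 5/7 - ⅐*1 = 5/7 - ⅐ = 4/7 ≈ 0.57143)
H(l) = 16 (H(l) = (-2 + 6)² = 4² = 16)
N(W) = -2 + W (N(W) = -3 + (W - 1*(-1)) = -3 + (W + 1) = -3 + (1 + W) = -2 + W)
H(-4)*N(-5) + u(k) = 16*(-2 - 5) - 4 = 16*(-7) - 4 = -112 - 4 = -116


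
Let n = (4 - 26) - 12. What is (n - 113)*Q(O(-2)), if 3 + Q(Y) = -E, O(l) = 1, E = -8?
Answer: -735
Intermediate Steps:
n = -34 (n = -22 - 12 = -34)
Q(Y) = 5 (Q(Y) = -3 - 1*(-8) = -3 + 8 = 5)
(n - 113)*Q(O(-2)) = (-34 - 113)*5 = -147*5 = -735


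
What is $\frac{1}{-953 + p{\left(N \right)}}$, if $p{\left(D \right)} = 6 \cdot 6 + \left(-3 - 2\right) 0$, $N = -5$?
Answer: $- \frac{1}{917} \approx -0.0010905$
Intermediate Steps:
$p{\left(D \right)} = 36$ ($p{\left(D \right)} = 36 - 0 = 36 + 0 = 36$)
$\frac{1}{-953 + p{\left(N \right)}} = \frac{1}{-953 + 36} = \frac{1}{-917} = - \frac{1}{917}$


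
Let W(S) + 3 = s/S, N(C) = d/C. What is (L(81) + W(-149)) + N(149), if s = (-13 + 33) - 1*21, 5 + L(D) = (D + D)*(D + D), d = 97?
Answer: 3909262/149 ≈ 26237.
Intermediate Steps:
L(D) = -5 + 4*D² (L(D) = -5 + (D + D)*(D + D) = -5 + (2*D)*(2*D) = -5 + 4*D²)
N(C) = 97/C
s = -1 (s = 20 - 21 = -1)
W(S) = -3 - 1/S
(L(81) + W(-149)) + N(149) = ((-5 + 4*81²) + (-3 - 1/(-149))) + 97/149 = ((-5 + 4*6561) + (-3 - 1*(-1/149))) + 97*(1/149) = ((-5 + 26244) + (-3 + 1/149)) + 97/149 = (26239 - 446/149) + 97/149 = 3909165/149 + 97/149 = 3909262/149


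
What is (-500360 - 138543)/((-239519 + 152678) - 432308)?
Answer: 638903/519149 ≈ 1.2307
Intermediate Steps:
(-500360 - 138543)/((-239519 + 152678) - 432308) = -638903/(-86841 - 432308) = -638903/(-519149) = -638903*(-1/519149) = 638903/519149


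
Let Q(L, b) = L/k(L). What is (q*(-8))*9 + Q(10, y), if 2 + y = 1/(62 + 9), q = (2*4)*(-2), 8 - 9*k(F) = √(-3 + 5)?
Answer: 36072/31 + 45*√2/31 ≈ 1165.7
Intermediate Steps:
k(F) = 8/9 - √2/9 (k(F) = 8/9 - √(-3 + 5)/9 = 8/9 - √2/9)
q = -16 (q = 8*(-2) = -16)
y = -141/71 (y = -2 + 1/(62 + 9) = -2 + 1/71 = -141/71 ≈ -1.9859)
Q(L, b) = L/(8/9 - √2/9)
(q*(-8))*9 + Q(10, y) = -16*(-8)*9 + ((36/31)*10 + (9/62)*10*√2) = 128*9 + (360/31 + 45*√2/31) = 1152 + (360/31 + 45*√2/31) = 36072/31 + 45*√2/31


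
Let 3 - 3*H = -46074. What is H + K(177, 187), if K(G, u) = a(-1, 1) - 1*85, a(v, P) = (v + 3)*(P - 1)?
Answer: 15274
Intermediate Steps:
H = 15359 (H = 1 - ⅓*(-46074) = 1 + 15358 = 15359)
a(v, P) = (-1 + P)*(3 + v) (a(v, P) = (3 + v)*(-1 + P) = (-1 + P)*(3 + v))
K(G, u) = -85 (K(G, u) = (-3 - 1*(-1) + 3*1 + 1*(-1)) - 1*85 = (-3 + 1 + 3 - 1) - 85 = 0 - 85 = -85)
H + K(177, 187) = 15359 - 85 = 15274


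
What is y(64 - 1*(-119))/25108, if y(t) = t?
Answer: 183/25108 ≈ 0.0072885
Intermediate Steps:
y(64 - 1*(-119))/25108 = (64 - 1*(-119))/25108 = (64 + 119)*(1/25108) = 183*(1/25108) = 183/25108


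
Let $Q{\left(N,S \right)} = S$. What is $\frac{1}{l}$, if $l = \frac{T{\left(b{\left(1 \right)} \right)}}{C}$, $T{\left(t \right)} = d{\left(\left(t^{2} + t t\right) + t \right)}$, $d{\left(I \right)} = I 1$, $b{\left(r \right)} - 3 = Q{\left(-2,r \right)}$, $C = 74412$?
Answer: $2067$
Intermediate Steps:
$b{\left(r \right)} = 3 + r$
$d{\left(I \right)} = I$
$T{\left(t \right)} = t + 2 t^{2}$ ($T{\left(t \right)} = \left(t^{2} + t t\right) + t = \left(t^{2} + t^{2}\right) + t = 2 t^{2} + t = t + 2 t^{2}$)
$l = \frac{1}{2067}$ ($l = \frac{\left(3 + 1\right) \left(1 + 2 \left(3 + 1\right)\right)}{74412} = 4 \left(1 + 2 \cdot 4\right) \frac{1}{74412} = 4 \left(1 + 8\right) \frac{1}{74412} = 4 \cdot 9 \cdot \frac{1}{74412} = 36 \cdot \frac{1}{74412} = \frac{1}{2067} \approx 0.00048379$)
$\frac{1}{l} = \frac{1}{\frac{1}{2067}} = 2067$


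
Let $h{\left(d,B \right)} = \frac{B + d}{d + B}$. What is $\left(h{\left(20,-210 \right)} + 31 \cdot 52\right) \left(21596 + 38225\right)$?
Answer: $96491273$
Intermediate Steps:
$h{\left(d,B \right)} = 1$ ($h{\left(d,B \right)} = \frac{B + d}{B + d} = 1$)
$\left(h{\left(20,-210 \right)} + 31 \cdot 52\right) \left(21596 + 38225\right) = \left(1 + 31 \cdot 52\right) \left(21596 + 38225\right) = \left(1 + 1612\right) 59821 = 1613 \cdot 59821 = 96491273$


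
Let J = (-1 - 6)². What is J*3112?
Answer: 152488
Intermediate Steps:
J = 49 (J = (-7)² = 49)
J*3112 = 49*3112 = 152488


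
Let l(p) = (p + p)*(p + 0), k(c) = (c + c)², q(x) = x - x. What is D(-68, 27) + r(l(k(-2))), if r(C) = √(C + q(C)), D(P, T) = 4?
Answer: 4 + 16*√2 ≈ 26.627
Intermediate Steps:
q(x) = 0
k(c) = 4*c² (k(c) = (2*c)² = 4*c²)
l(p) = 2*p² (l(p) = (2*p)*p = 2*p²)
r(C) = √C (r(C) = √(C + 0) = √C)
D(-68, 27) + r(l(k(-2))) = 4 + √(2*(4*(-2)²)²) = 4 + √(2*(4*4)²) = 4 + √(2*16²) = 4 + √(2*256) = 4 + √512 = 4 + 16*√2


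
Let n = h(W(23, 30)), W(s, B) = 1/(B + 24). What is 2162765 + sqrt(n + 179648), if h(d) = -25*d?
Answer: 2162765 + sqrt(58205802)/18 ≈ 2.1632e+6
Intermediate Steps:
W(s, B) = 1/(24 + B)
n = -25/54 (n = -25/(24 + 30) = -25/54 ≈ -0.46296)
2162765 + sqrt(n + 179648) = 2162765 + sqrt(-25/54 + 179648) = 2162765 + sqrt(9700967/54) = 2162765 + sqrt(58205802)/18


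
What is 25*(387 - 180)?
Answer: 5175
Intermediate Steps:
25*(387 - 180) = 25*207 = 5175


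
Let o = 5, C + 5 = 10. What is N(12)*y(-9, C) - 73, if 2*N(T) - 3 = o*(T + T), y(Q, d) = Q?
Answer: -1253/2 ≈ -626.50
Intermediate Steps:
C = 5 (C = -5 + 10 = 5)
N(T) = 3/2 + 5*T (N(T) = 3/2 + (5*(T + T))/2 = 3/2 + (5*(2*T))/2 = 3/2 + (10*T)/2 = 3/2 + 5*T)
N(12)*y(-9, C) - 73 = (3/2 + 5*12)*(-9) - 73 = (3/2 + 60)*(-9) - 73 = (123/2)*(-9) - 73 = -1107/2 - 73 = -1253/2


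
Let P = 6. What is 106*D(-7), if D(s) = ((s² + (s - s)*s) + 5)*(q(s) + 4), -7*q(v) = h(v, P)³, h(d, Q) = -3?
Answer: 314820/7 ≈ 44974.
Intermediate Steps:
q(v) = 27/7 (q(v) = -⅐*(-3)³ = -⅐*(-27) = 27/7)
D(s) = 275/7 + 55*s²/7 (D(s) = ((s² + (s - s)*s) + 5)*(27/7 + 4) = ((s² + 0*s) + 5)*(55/7) = ((s² + 0) + 5)*(55/7) = (s² + 5)*(55/7) = (5 + s²)*(55/7) = 275/7 + 55*s²/7)
106*D(-7) = 106*(275/7 + (55/7)*(-7)²) = 106*(275/7 + (55/7)*49) = 106*(275/7 + 385) = 106*(2970/7) = 314820/7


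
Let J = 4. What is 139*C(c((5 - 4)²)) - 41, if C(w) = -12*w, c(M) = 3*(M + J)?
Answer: -25061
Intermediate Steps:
c(M) = 12 + 3*M (c(M) = 3*(M + 4) = 3*(4 + M) = 12 + 3*M)
139*C(c((5 - 4)²)) - 41 = 139*(-12*(12 + 3*(5 - 4)²)) - 41 = 139*(-12*(12 + 3*1²)) - 41 = 139*(-12*(12 + 3*1)) - 41 = 139*(-12*(12 + 3)) - 41 = 139*(-12*15) - 41 = 139*(-180) - 41 = -25020 - 41 = -25061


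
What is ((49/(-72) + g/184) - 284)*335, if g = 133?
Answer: -78764195/828 ≈ -95126.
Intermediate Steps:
((49/(-72) + g/184) - 284)*335 = ((49/(-72) + 133/184) - 284)*335 = ((49*(-1/72) + 133*(1/184)) - 284)*335 = ((-49/72 + 133/184) - 284)*335 = (35/828 - 284)*335 = -235117/828*335 = -78764195/828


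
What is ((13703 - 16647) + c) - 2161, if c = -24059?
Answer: -29164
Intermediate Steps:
((13703 - 16647) + c) - 2161 = ((13703 - 16647) - 24059) - 2161 = (-2944 - 24059) - 2161 = -27003 - 2161 = -29164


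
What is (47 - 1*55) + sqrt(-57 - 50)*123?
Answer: -8 + 123*I*sqrt(107) ≈ -8.0 + 1272.3*I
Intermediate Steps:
(47 - 1*55) + sqrt(-57 - 50)*123 = (47 - 55) + sqrt(-107)*123 = -8 + (I*sqrt(107))*123 = -8 + 123*I*sqrt(107)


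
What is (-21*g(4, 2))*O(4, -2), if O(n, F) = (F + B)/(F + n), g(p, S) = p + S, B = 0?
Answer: 126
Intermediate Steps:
g(p, S) = S + p
O(n, F) = F/(F + n) (O(n, F) = (F + 0)/(F + n) = F/(F + n))
(-21*g(4, 2))*O(4, -2) = (-21*(2 + 4))*(-2/(-2 + 4)) = (-21*6)*(-2/2) = -(-252)/2 = -126*(-1) = 126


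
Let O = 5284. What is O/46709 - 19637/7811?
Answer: -11999333/4997863 ≈ -2.4009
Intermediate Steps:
O/46709 - 19637/7811 = 5284/46709 - 19637/7811 = 5284*(1/46709) - 19637*1/7811 = 5284/46709 - 269/107 = -11999333/4997863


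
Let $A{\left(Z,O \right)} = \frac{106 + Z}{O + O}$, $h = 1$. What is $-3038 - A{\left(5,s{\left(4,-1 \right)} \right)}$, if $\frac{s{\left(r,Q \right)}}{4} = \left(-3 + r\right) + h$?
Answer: $- \frac{48719}{16} \approx -3044.9$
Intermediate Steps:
$s{\left(r,Q \right)} = -8 + 4 r$ ($s{\left(r,Q \right)} = 4 \left(\left(-3 + r\right) + 1\right) = 4 \left(-2 + r\right) = -8 + 4 r$)
$A{\left(Z,O \right)} = \frac{106 + Z}{2 O}$
$-3038 - A{\left(5,s{\left(4,-1 \right)} \right)} = -3038 - \frac{106 + 5}{2 \left(-8 + 4 \cdot 4\right)} = -3038 - \frac{1}{2} \frac{1}{-8 + 16} \cdot 111 = -3038 - \frac{1}{2} \cdot \frac{1}{8} \cdot 111 = -3038 - \frac{111}{16} = - \frac{48719}{16}$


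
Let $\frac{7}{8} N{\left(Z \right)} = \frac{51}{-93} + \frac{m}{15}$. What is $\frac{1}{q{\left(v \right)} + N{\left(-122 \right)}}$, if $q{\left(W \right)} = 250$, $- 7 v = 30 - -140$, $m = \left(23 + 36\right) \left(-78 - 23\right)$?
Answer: $- \frac{3255}{666122} \approx -0.0048865$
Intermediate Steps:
$m = -5959$ ($m = 59 \left(-101\right) = -5959$)
$v = - \frac{170}{7}$ ($v = - \frac{30 - -140}{7} = - \frac{30 + 140}{7} = \left(- \frac{1}{7}\right) 170 = - \frac{170}{7} \approx -24.286$)
$N{\left(Z \right)} = - \frac{1479872}{3255}$ ($N{\left(Z \right)} = \frac{8 \left(\frac{51}{-93} - \frac{5959}{15}\right)}{7} = \frac{8 \left(51 \left(- \frac{1}{93}\right) - \frac{5959}{15}\right)}{7} = \frac{8 \left(- \frac{17}{31} - \frac{5959}{15}\right)}{7} = \frac{8}{7} \left(- \frac{184984}{465}\right) = - \frac{1479872}{3255}$)
$\frac{1}{q{\left(v \right)} + N{\left(-122 \right)}} = \frac{1}{250 - \frac{1479872}{3255}} = \frac{1}{- \frac{666122}{3255}} = - \frac{3255}{666122}$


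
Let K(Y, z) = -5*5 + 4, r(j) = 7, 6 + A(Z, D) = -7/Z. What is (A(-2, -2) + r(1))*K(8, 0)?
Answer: -189/2 ≈ -94.500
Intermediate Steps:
A(Z, D) = -6 - 7/Z
K(Y, z) = -21 (K(Y, z) = -25 + 4 = -21)
(A(-2, -2) + r(1))*K(8, 0) = ((-6 - 7/(-2)) + 7)*(-21) = ((-6 - 7*(-½)) + 7)*(-21) = ((-6 + 7/2) + 7)*(-21) = (-5/2 + 7)*(-21) = (9/2)*(-21) = -189/2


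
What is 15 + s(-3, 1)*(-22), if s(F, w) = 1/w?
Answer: -7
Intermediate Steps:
15 + s(-3, 1)*(-22) = 15 - 22/1 = 15 + 1*(-22) = 15 - 22 = -7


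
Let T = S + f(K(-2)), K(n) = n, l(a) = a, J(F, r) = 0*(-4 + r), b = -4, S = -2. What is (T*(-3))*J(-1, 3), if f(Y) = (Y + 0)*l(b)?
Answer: 0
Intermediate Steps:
J(F, r) = 0
f(Y) = -4*Y (f(Y) = (Y + 0)*(-4) = Y*(-4) = -4*Y)
T = 6 (T = -2 - 4*(-2) = -2 + 8 = 6)
(T*(-3))*J(-1, 3) = (6*(-3))*0 = -18*0 = 0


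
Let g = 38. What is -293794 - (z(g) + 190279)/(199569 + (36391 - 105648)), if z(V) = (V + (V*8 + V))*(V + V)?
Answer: -38285102887/130312 ≈ -2.9380e+5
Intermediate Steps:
z(V) = 20*V² (z(V) = (V + (8*V + V))*(2*V) = (V + 9*V)*(2*V) = (10*V)*(2*V) = 20*V²)
-293794 - (z(g) + 190279)/(199569 + (36391 - 105648)) = -293794 - (20*38² + 190279)/(199569 + (36391 - 105648)) = -293794 - (20*1444 + 190279)/(199569 - 69257) = -293794 - (28880 + 190279)/130312 = -293794 - 219159/130312 = -38285102887/130312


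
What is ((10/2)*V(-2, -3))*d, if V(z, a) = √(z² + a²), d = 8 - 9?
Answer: -5*√13 ≈ -18.028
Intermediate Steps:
d = -1
V(z, a) = √(a² + z²)
((10/2)*V(-2, -3))*d = ((10/2)*√((-3)² + (-2)²))*(-1) = ((10*(½))*√(9 + 4))*(-1) = (5*√13)*(-1) = -5*√13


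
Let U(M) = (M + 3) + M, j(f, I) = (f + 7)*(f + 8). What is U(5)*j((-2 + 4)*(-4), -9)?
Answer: 0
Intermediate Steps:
j(f, I) = (7 + f)*(8 + f)
U(M) = 3 + 2*M (U(M) = (3 + M) + M = 3 + 2*M)
U(5)*j((-2 + 4)*(-4), -9) = (3 + 2*5)*(56 + ((-2 + 4)*(-4))**2 + 15*((-2 + 4)*(-4))) = (3 + 10)*(56 + (2*(-4))**2 + 15*(2*(-4))) = 13*(56 + (-8)**2 + 15*(-8)) = 13*(56 + 64 - 120) = 13*0 = 0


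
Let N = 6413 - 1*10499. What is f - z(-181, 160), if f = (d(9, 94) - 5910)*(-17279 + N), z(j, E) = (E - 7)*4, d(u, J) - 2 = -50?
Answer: 127292058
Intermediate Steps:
d(u, J) = -48 (d(u, J) = 2 - 50 = -48)
z(j, E) = -28 + 4*E (z(j, E) = (-7 + E)*4 = -28 + 4*E)
N = -4086 (N = 6413 - 10499 = -4086)
f = 127292670 (f = (-48 - 5910)*(-17279 - 4086) = -5958*(-21365) = 127292670)
f - z(-181, 160) = 127292670 - (-28 + 4*160) = 127292670 - (-28 + 640) = 127292670 - 1*612 = 127292670 - 612 = 127292058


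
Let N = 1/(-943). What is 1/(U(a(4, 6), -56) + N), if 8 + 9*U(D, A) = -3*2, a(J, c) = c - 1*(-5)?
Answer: -8487/13211 ≈ -0.64242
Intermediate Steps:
a(J, c) = 5 + c (a(J, c) = c + 5 = 5 + c)
U(D, A) = -14/9 (U(D, A) = -8/9 + (-3*2)/9 = -8/9 + (1/9)*(-6) = -8/9 - 2/3 = -14/9)
N = -1/943 ≈ -0.0010604
1/(U(a(4, 6), -56) + N) = 1/(-14/9 - 1/943) = 1/(-13211/8487) = -8487/13211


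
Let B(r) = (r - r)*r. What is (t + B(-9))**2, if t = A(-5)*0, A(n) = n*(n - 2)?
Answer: 0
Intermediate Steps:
A(n) = n*(-2 + n)
B(r) = 0 (B(r) = 0*r = 0)
t = 0 (t = -5*(-2 - 5)*0 = -5*(-7)*0 = 35*0 = 0)
(t + B(-9))**2 = (0 + 0)**2 = 0**2 = 0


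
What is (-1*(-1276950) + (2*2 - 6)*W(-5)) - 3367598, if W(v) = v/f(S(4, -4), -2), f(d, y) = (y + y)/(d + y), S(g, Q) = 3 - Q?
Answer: -4181321/2 ≈ -2.0907e+6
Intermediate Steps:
f(d, y) = 2*y/(d + y) (f(d, y) = (2*y)/(d + y) = 2*y/(d + y))
W(v) = -5*v/4 (W(v) = v/((2*(-2)/((3 - 1*(-4)) - 2))) = v/((2*(-2)/((3 + 4) - 2))) = v/((2*(-2)/(7 - 2))) = v/((2*(-2)/5)) = v/((2*(-2)*(⅕))) = v/(-⅘) = v*(-5/4) = -5*v/4)
(-1*(-1276950) + (2*2 - 6)*W(-5)) - 3367598 = (-1*(-1276950) + (2*2 - 6)*(-5/4*(-5))) - 3367598 = (1276950 + (4 - 6)*(25/4)) - 3367598 = (1276950 - 2*25/4) - 3367598 = (1276950 - 25/2) - 3367598 = 2553875/2 - 3367598 = -4181321/2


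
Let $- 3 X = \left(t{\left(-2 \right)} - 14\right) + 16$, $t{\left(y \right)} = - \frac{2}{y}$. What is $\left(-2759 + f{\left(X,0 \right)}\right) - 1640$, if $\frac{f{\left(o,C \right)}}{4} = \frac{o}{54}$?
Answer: $- \frac{118775}{27} \approx -4399.1$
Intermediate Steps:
$X = -1$ ($X = - \frac{\left(- \frac{2}{-2} - 14\right) + 16}{3} = - \frac{\left(\left(-2\right) \left(- \frac{1}{2}\right) - 14\right) + 16}{3} = - \frac{\left(1 - 14\right) + 16}{3} = - \frac{-13 + 16}{3} = \left(- \frac{1}{3}\right) 3 = -1$)
$f{\left(o,C \right)} = \frac{2 o}{27}$ ($f{\left(o,C \right)} = 4 \frac{o}{54} = \frac{2 o}{27}$)
$\left(-2759 + f{\left(X,0 \right)}\right) - 1640 = \left(-2759 + \frac{2}{27} \left(-1\right)\right) - 1640 = \left(-2759 - \frac{2}{27}\right) - 1640 = - \frac{74495}{27} - 1640 = - \frac{118775}{27}$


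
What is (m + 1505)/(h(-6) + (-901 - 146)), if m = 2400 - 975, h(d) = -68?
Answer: -586/223 ≈ -2.6278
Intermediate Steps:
m = 1425
(m + 1505)/(h(-6) + (-901 - 146)) = (1425 + 1505)/(-68 + (-901 - 146)) = 2930/(-68 - 1047) = 2930/(-1115) = 2930*(-1/1115) = -586/223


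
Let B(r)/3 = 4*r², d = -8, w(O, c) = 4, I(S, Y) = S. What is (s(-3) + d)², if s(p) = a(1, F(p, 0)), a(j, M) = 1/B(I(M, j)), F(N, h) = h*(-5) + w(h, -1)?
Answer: 2356225/36864 ≈ 63.917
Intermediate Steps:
B(r) = 12*r² (B(r) = 3*(4*r²) = 12*r²)
F(N, h) = 4 - 5*h (F(N, h) = h*(-5) + 4 = -5*h + 4 = 4 - 5*h)
a(j, M) = 1/(12*M²)
s(p) = 1/192 (s(p) = 1/(12*(4 - 5*0)²) = 1/(12*(4 + 0)²) = (1/12)/4² = (1/12)*(1/16) = 1/192)
(s(-3) + d)² = (1/192 - 8)² = (-1535/192)² = 2356225/36864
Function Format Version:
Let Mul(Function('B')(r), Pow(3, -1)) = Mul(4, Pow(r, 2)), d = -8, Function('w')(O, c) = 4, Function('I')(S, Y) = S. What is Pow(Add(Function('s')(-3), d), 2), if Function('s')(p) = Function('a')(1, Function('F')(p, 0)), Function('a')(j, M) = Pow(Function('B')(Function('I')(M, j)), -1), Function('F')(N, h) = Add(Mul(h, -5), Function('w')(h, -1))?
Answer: Rational(2356225, 36864) ≈ 63.917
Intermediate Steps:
Function('B')(r) = Mul(12, Pow(r, 2)) (Function('B')(r) = Mul(3, Mul(4, Pow(r, 2))) = Mul(12, Pow(r, 2)))
Function('F')(N, h) = Add(4, Mul(-5, h)) (Function('F')(N, h) = Add(Mul(h, -5), 4) = Add(Mul(-5, h), 4) = Add(4, Mul(-5, h)))
Function('a')(j, M) = Mul(Rational(1, 12), Pow(M, -2)) (Function('a')(j, M) = Pow(Mul(12, Pow(M, 2)), -1) = Mul(Rational(1, 12), Pow(M, -2)))
Function('s')(p) = Rational(1, 192) (Function('s')(p) = Mul(Rational(1, 12), Pow(Add(4, Mul(-5, 0)), -2)) = Mul(Rational(1, 12), Pow(Add(4, 0), -2)) = Mul(Rational(1, 12), Pow(4, -2)) = Mul(Rational(1, 12), Rational(1, 16)) = Rational(1, 192))
Pow(Add(Function('s')(-3), d), 2) = Pow(Add(Rational(1, 192), -8), 2) = Pow(Rational(-1535, 192), 2) = Rational(2356225, 36864)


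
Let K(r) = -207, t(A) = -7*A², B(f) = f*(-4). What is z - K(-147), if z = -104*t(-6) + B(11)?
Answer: 26371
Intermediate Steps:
B(f) = -4*f
z = 26164 (z = -(-728)*(-6)² - 4*11 = -(-728)*36 - 44 = -104*(-252) - 44 = 26208 - 44 = 26164)
z - K(-147) = 26164 - 1*(-207) = 26164 + 207 = 26371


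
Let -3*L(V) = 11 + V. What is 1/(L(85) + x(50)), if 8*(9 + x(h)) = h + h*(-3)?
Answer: -2/107 ≈ -0.018692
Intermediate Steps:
L(V) = -11/3 - V/3 (L(V) = -(11 + V)/3 = -11/3 - V/3)
x(h) = -9 - h/4 (x(h) = -9 + (h + h*(-3))/8 = -9 + (h - 3*h)/8 = -9 + (-2*h)/8 = -9 - h/4)
1/(L(85) + x(50)) = 1/((-11/3 - 1/3*85) + (-9 - 1/4*50)) = 1/((-11/3 - 85/3) + (-9 - 25/2)) = 1/(-32 - 43/2) = 1/(-107/2) = -2/107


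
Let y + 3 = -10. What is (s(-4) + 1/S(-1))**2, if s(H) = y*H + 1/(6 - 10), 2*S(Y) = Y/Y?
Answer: 46225/16 ≈ 2889.1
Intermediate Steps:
y = -13 (y = -3 - 10 = -13)
S(Y) = 1/2 (S(Y) = (Y/Y)/2 = (1/2)*1 = 1/2)
s(H) = -1/4 - 13*H (s(H) = -13*H + 1/(6 - 10) = -13*H + 1/(-4) = -13*H - 1/4 = -1/4 - 13*H)
(s(-4) + 1/S(-1))**2 = ((-1/4 - 13*(-4)) + 1/(1/2))**2 = ((-1/4 + 52) + 2)**2 = (207/4 + 2)**2 = (215/4)**2 = 46225/16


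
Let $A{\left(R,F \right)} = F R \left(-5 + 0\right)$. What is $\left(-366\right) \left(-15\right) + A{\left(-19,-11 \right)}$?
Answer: $4445$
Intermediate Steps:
$A{\left(R,F \right)} = - 5 F R$ ($A{\left(R,F \right)} = F R \left(-5\right) = - 5 F R$)
$\left(-366\right) \left(-15\right) + A{\left(-19,-11 \right)} = \left(-366\right) \left(-15\right) - \left(-55\right) \left(-19\right) = 5490 - 1045 = 4445$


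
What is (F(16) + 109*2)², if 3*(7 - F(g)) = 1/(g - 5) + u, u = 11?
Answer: 53333809/1089 ≈ 48975.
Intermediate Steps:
F(g) = 10/3 - 1/(3*(-5 + g)) (F(g) = 7 - (1/(g - 5) + 11)/3 = 7 - (1/(-5 + g) + 11)/3 = 7 - (11 + 1/(-5 + g))/3 = 7 + (-11/3 - 1/(3*(-5 + g))) = 10/3 - 1/(3*(-5 + g)))
(F(16) + 109*2)² = ((-51 + 10*16)/(3*(-5 + 16)) + 109*2)² = ((⅓)*(-51 + 160)/11 + 218)² = ((⅓)*(1/11)*109 + 218)² = (109/33 + 218)² = (7303/33)² = 53333809/1089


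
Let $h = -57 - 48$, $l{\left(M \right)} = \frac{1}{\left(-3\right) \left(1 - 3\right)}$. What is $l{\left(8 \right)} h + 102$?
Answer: $\frac{169}{2} \approx 84.5$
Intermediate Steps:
$l{\left(M \right)} = \frac{1}{6}$ ($l{\left(M \right)} = \frac{1}{\left(-3\right) \left(-2\right)} = \frac{1}{6}$)
$h = -105$
$l{\left(8 \right)} h + 102 = \frac{1}{6} \left(-105\right) + 102 = - \frac{35}{2} + 102 = \frac{169}{2}$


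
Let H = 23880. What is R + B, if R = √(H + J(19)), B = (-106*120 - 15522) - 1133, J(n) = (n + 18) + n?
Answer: -29375 + 8*√374 ≈ -29220.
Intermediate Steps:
J(n) = 18 + 2*n (J(n) = (18 + n) + n = 18 + 2*n)
B = -29375 (B = (-12720 - 15522) - 1133 = -28242 - 1133 = -29375)
R = 8*√374 (R = √(23880 + (18 + 2*19)) = √(23880 + (18 + 38)) = √(23880 + 56) = √23936 = 8*√374 ≈ 154.71)
R + B = 8*√374 - 29375 = -29375 + 8*√374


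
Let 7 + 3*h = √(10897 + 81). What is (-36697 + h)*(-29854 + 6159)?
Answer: 2608772110/3 - 23695*√10978/3 ≈ 8.6876e+8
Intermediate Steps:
h = -7/3 + √10978/3 (h = -7/3 + √(10897 + 81)/3 = -7/3 + √10978/3 ≈ 32.592)
(-36697 + h)*(-29854 + 6159) = (-36697 + (-7/3 + √10978/3))*(-29854 + 6159) = (-110098/3 + √10978/3)*(-23695) = 2608772110/3 - 23695*√10978/3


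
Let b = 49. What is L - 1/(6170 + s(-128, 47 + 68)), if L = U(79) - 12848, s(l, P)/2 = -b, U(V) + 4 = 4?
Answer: -78013057/6072 ≈ -12848.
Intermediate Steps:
U(V) = 0 (U(V) = -4 + 4 = 0)
s(l, P) = -98 (s(l, P) = 2*(-1*49) = 2*(-49) = -98)
L = -12848 (L = 0 - 12848 = -12848)
L - 1/(6170 + s(-128, 47 + 68)) = -12848 - 1/(6170 - 98) = -12848 - 1/6072 = -78013057/6072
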